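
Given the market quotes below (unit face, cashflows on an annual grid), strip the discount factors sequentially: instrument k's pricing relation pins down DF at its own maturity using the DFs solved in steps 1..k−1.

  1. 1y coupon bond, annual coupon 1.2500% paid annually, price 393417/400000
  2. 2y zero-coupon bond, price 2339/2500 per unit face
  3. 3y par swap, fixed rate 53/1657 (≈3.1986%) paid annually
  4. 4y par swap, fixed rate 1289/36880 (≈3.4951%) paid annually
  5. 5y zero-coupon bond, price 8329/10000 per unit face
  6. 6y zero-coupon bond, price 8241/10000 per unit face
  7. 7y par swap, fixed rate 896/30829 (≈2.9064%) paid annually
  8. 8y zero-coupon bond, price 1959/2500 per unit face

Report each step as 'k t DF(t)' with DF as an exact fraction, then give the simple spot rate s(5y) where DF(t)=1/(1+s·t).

1 1 4857/5000
2 2 2339/2500
3 3 9099/10000
4 4 8711/10000
5 5 8329/10000
6 6 8241/10000
7 7 513/625
8 8 1959/2500
s(5y) = (1/(8329/10000) − 1)/(5) = 1671/41645 ≈ 4.0125%

step 1 [1y] bond c/1=1/80: DF=(393417/400000 − 1/80·(0))/(1+1/80) = 4857/5000 ≈ 0.971400
step 2 [2y] zero: DF = P = 2339/2500 ≈ 0.935600
step 3 [3y] swap r/1=53/1657: DF=(1 − 53/1657·(0.971400+0.935600))/(1+53/1657) = 9099/10000 ≈ 0.909900
step 4 [4y] swap r/1=1289/36880: DF=(1 − 1289/36880·(0.971400+0.935600+0.909900))/(1+1289/36880) = 8711/10000 ≈ 0.871100
step 5 [5y] zero: DF = P = 8329/10000 ≈ 0.832900
step 6 [6y] zero: DF = P = 8241/10000 ≈ 0.824100
step 7 [7y] swap r/1=896/30829: DF=(1 − 896/30829·(0.971400+0.935600+0.909900+0.871100+0.832900+0.824100))/(1+896/30829) = 513/625 ≈ 0.820800
step 8 [8y] zero: DF = P = 1959/2500 ≈ 0.783600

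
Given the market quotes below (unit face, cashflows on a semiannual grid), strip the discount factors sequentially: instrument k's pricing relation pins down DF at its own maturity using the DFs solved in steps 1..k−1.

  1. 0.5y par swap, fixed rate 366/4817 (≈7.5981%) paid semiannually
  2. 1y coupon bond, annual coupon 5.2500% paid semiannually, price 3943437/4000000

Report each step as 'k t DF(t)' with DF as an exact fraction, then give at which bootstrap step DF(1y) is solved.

step 1 [0.5y] swap r/2=183/4817: DF=(1 − 183/4817·(0))/(1+183/4817) = 4817/5000 ≈ 0.963400
step 2 [1y] bond c/2=21/800: DF=(3943437/4000000 − 21/800·(0.963400))/(1+21/800) = 117/125 ≈ 0.936000

1 1/2 4817/5000
2 1 117/125
DF(1y) is solved at step 2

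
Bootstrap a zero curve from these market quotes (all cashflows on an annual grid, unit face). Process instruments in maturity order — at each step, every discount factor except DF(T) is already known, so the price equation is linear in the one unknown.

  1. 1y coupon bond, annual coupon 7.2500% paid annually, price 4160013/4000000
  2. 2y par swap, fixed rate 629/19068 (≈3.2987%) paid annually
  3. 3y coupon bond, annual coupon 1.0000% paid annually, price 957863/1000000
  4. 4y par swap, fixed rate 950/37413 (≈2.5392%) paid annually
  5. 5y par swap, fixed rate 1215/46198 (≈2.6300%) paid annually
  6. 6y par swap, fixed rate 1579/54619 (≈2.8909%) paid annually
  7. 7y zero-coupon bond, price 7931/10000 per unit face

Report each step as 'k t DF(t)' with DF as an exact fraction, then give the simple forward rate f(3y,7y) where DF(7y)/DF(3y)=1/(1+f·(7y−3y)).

step 1 [1y] bond c/1=29/400: DF=(4160013/4000000 − 29/400·(0))/(1+29/400) = 9697/10000 ≈ 0.969700
step 2 [2y] swap r/1=629/19068: DF=(1 − 629/19068·(0.969700))/(1+629/19068) = 9371/10000 ≈ 0.937100
step 3 [3y] bond c/1=1/100: DF=(957863/1000000 − 1/100·(0.969700+0.937100))/(1+1/100) = 1859/2000 ≈ 0.929500
step 4 [4y] swap r/1=950/37413: DF=(1 − 950/37413·(0.969700+0.937100+0.929500))/(1+950/37413) = 181/200 ≈ 0.905000
step 5 [5y] swap r/1=1215/46198: DF=(1 − 1215/46198·(0.969700+0.937100+0.929500+0.905000))/(1+1215/46198) = 1757/2000 ≈ 0.878500
step 6 [6y] swap r/1=1579/54619: DF=(1 − 1579/54619·(0.969700+0.937100+0.929500+0.905000+0.878500))/(1+1579/54619) = 8421/10000 ≈ 0.842100
step 7 [7y] zero: DF = P = 7931/10000 ≈ 0.793100

1 1 9697/10000
2 2 9371/10000
3 3 1859/2000
4 4 181/200
5 5 1757/2000
6 6 8421/10000
7 7 7931/10000
f(3y,7y) = ((1859/2000)/(7931/10000) − 1)/(4) = 31/721 ≈ 4.2996%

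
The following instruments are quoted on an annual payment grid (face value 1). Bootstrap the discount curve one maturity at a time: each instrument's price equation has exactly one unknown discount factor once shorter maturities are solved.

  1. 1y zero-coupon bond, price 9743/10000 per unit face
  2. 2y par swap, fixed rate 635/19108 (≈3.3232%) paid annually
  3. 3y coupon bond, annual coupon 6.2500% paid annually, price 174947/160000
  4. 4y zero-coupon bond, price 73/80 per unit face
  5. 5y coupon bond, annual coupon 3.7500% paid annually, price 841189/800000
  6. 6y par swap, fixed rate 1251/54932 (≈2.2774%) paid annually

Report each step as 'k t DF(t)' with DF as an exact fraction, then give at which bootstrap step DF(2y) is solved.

step 1 [1y] zero: DF = P = 9743/10000 ≈ 0.974300
step 2 [2y] swap r/1=635/19108: DF=(1 − 635/19108·(0.974300))/(1+635/19108) = 1873/2000 ≈ 0.936500
step 3 [3y] bond c/1=1/16: DF=(174947/160000 − 1/16·(0.974300+0.936500))/(1+1/16) = 9167/10000 ≈ 0.916700
step 4 [4y] zero: DF = P = 73/80 ≈ 0.912500
step 5 [5y] bond c/1=3/80: DF=(841189/800000 − 3/80·(0.974300+0.936500+0.916700+0.912500))/(1+3/80) = 8783/10000 ≈ 0.878300
step 6 [6y] swap r/1=1251/54932: DF=(1 − 1251/54932·(0.974300+0.936500+0.916700+0.912500+0.878300))/(1+1251/54932) = 8749/10000 ≈ 0.874900

1 1 9743/10000
2 2 1873/2000
3 3 9167/10000
4 4 73/80
5 5 8783/10000
6 6 8749/10000
DF(2y) is solved at step 2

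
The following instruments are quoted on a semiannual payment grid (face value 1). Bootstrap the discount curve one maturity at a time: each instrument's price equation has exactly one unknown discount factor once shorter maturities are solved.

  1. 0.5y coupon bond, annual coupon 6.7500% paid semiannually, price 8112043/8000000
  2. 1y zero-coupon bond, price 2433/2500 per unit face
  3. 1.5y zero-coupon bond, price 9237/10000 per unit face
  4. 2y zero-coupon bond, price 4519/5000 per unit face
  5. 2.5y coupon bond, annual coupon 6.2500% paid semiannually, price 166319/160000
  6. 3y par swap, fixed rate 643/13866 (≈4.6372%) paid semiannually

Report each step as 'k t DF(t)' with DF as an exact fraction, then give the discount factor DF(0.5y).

1 1/2 9809/10000
2 1 2433/2500
3 3/2 9237/10000
4 2 4519/5000
5 5/2 4467/5000
6 3 4357/5000
DF(0.5y) = 9809/10000 ≈ 0.980900

step 1 [0.5y] bond c/2=27/800: DF=(8112043/8000000 − 27/800·(0))/(1+27/800) = 9809/10000 ≈ 0.980900
step 2 [1y] zero: DF = P = 2433/2500 ≈ 0.973200
step 3 [1.5y] zero: DF = P = 9237/10000 ≈ 0.923700
step 4 [2y] zero: DF = P = 4519/5000 ≈ 0.903800
step 5 [2.5y] bond c/2=1/32: DF=(166319/160000 − 1/32·(0.980900+0.973200+0.923700+0.903800))/(1+1/32) = 4467/5000 ≈ 0.893400
step 6 [3y] swap r/2=643/27732: DF=(1 − 643/27732·(0.980900+0.973200+0.923700+0.903800+0.893400))/(1+643/27732) = 4357/5000 ≈ 0.871400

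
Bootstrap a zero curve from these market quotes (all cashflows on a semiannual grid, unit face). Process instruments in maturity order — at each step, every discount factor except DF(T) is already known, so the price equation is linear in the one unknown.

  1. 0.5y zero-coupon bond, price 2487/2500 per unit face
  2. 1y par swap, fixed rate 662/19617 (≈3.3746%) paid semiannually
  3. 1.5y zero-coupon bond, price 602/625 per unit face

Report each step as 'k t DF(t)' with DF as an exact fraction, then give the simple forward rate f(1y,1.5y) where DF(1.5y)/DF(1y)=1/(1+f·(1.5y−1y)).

step 1 [0.5y] zero: DF = P = 2487/2500 ≈ 0.994800
step 2 [1y] swap r/2=331/19617: DF=(1 − 331/19617·(0.994800))/(1+331/19617) = 9669/10000 ≈ 0.966900
step 3 [1.5y] zero: DF = P = 602/625 ≈ 0.963200

1 1/2 2487/2500
2 1 9669/10000
3 3/2 602/625
f(1y,1.5y) = ((9669/10000)/(602/625) − 1)/(1/2) = 37/4816 ≈ 0.7683%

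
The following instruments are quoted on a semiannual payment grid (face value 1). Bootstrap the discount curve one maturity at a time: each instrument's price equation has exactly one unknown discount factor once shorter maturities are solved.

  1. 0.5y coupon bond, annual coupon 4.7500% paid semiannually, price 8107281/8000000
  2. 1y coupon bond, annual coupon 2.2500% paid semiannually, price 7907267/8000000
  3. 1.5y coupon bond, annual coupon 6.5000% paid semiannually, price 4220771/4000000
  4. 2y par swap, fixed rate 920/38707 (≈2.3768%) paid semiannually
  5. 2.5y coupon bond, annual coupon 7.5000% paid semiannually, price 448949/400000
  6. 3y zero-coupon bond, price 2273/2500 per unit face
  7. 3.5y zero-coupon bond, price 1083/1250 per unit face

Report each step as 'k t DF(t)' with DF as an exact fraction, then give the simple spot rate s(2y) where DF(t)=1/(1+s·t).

1 1/2 9899/10000
2 1 604/625
3 3/2 2401/2500
4 2 477/500
5 5/2 9419/10000
6 3 2273/2500
7 7/2 1083/1250
s(2y) = (1/(477/500) − 1)/(2) = 23/954 ≈ 2.4109%

step 1 [0.5y] bond c/2=19/800: DF=(8107281/8000000 − 19/800·(0))/(1+19/800) = 9899/10000 ≈ 0.989900
step 2 [1y] bond c/2=9/800: DF=(7907267/8000000 − 9/800·(0.989900))/(1+9/800) = 604/625 ≈ 0.966400
step 3 [1.5y] bond c/2=13/400: DF=(4220771/4000000 − 13/400·(0.989900+0.966400))/(1+13/400) = 2401/2500 ≈ 0.960400
step 4 [2y] swap r/2=460/38707: DF=(1 − 460/38707·(0.989900+0.966400+0.960400))/(1+460/38707) = 477/500 ≈ 0.954000
step 5 [2.5y] bond c/2=3/80: DF=(448949/400000 − 3/80·(0.989900+0.966400+0.960400+0.954000))/(1+3/80) = 9419/10000 ≈ 0.941900
step 6 [3y] zero: DF = P = 2273/2500 ≈ 0.909200
step 7 [3.5y] zero: DF = P = 1083/1250 ≈ 0.866400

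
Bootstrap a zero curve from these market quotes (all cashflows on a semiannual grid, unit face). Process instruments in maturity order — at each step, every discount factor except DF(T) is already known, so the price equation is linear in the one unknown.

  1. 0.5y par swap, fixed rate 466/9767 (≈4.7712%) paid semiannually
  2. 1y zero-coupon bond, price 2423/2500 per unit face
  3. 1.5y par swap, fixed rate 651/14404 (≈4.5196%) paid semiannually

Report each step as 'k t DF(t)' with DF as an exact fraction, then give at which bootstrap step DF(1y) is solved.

step 1 [0.5y] swap r/2=233/9767: DF=(1 − 233/9767·(0))/(1+233/9767) = 9767/10000 ≈ 0.976700
step 2 [1y] zero: DF = P = 2423/2500 ≈ 0.969200
step 3 [1.5y] swap r/2=651/28808: DF=(1 − 651/28808·(0.976700+0.969200))/(1+651/28808) = 9349/10000 ≈ 0.934900

1 1/2 9767/10000
2 1 2423/2500
3 3/2 9349/10000
DF(1y) is solved at step 2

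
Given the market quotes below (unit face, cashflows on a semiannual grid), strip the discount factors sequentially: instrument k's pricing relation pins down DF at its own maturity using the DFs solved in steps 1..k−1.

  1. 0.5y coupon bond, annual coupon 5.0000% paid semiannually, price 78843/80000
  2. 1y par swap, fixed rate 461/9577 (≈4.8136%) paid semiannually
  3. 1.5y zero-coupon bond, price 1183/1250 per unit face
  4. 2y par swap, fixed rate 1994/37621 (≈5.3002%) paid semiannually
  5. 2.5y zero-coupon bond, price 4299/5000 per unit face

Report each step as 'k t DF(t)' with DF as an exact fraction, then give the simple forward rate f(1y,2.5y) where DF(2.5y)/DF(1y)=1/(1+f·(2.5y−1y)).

step 1 [0.5y] bond c/2=1/40: DF=(78843/80000 − 1/40·(0))/(1+1/40) = 1923/2000 ≈ 0.961500
step 2 [1y] swap r/2=461/19154: DF=(1 − 461/19154·(0.961500))/(1+461/19154) = 9539/10000 ≈ 0.953900
step 3 [1.5y] zero: DF = P = 1183/1250 ≈ 0.946400
step 4 [2y] swap r/2=997/37621: DF=(1 − 997/37621·(0.961500+0.953900+0.946400))/(1+997/37621) = 9003/10000 ≈ 0.900300
step 5 [2.5y] zero: DF = P = 4299/5000 ≈ 0.859800

1 1/2 1923/2000
2 1 9539/10000
3 3/2 1183/1250
4 2 9003/10000
5 5/2 4299/5000
f(1y,2.5y) = ((9539/10000)/(4299/5000) − 1)/(3/2) = 941/12897 ≈ 7.2963%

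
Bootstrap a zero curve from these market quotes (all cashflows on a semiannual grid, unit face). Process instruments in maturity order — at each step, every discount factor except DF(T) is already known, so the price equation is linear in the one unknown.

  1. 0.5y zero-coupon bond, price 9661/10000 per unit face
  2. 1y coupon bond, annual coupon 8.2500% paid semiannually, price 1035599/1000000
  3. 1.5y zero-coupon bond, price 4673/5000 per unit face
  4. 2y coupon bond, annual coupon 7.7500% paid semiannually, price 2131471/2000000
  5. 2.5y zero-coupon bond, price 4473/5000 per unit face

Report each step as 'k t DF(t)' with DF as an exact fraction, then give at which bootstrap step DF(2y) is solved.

1 1/2 9661/10000
2 1 9563/10000
3 3/2 4673/5000
4 2 4597/5000
5 5/2 4473/5000
DF(2y) is solved at step 4

step 1 [0.5y] zero: DF = P = 9661/10000 ≈ 0.966100
step 2 [1y] bond c/2=33/800: DF=(1035599/1000000 − 33/800·(0.966100))/(1+33/800) = 9563/10000 ≈ 0.956300
step 3 [1.5y] zero: DF = P = 4673/5000 ≈ 0.934600
step 4 [2y] bond c/2=31/800: DF=(2131471/2000000 − 31/800·(0.966100+0.956300+0.934600))/(1+31/800) = 4597/5000 ≈ 0.919400
step 5 [2.5y] zero: DF = P = 4473/5000 ≈ 0.894600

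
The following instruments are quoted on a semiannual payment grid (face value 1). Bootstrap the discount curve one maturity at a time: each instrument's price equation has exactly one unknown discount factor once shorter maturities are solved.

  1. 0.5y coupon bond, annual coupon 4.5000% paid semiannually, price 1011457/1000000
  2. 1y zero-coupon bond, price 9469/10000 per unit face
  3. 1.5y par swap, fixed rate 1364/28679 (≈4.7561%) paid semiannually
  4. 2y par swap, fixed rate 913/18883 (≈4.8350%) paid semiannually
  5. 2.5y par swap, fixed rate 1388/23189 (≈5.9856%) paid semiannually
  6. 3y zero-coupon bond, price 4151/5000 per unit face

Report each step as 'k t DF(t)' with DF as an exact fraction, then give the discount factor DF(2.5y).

1 1/2 2473/2500
2 1 9469/10000
3 3/2 4659/5000
4 2 9087/10000
5 5/2 2153/2500
6 3 4151/5000
DF(2.5y) = 2153/2500 ≈ 0.861200

step 1 [0.5y] bond c/2=9/400: DF=(1011457/1000000 − 9/400·(0))/(1+9/400) = 2473/2500 ≈ 0.989200
step 2 [1y] zero: DF = P = 9469/10000 ≈ 0.946900
step 3 [1.5y] swap r/2=682/28679: DF=(1 − 682/28679·(0.989200+0.946900))/(1+682/28679) = 4659/5000 ≈ 0.931800
step 4 [2y] swap r/2=913/37766: DF=(1 − 913/37766·(0.989200+0.946900+0.931800))/(1+913/37766) = 9087/10000 ≈ 0.908700
step 5 [2.5y] swap r/2=694/23189: DF=(1 − 694/23189·(0.989200+0.946900+0.931800+0.908700))/(1+694/23189) = 2153/2500 ≈ 0.861200
step 6 [3y] zero: DF = P = 4151/5000 ≈ 0.830200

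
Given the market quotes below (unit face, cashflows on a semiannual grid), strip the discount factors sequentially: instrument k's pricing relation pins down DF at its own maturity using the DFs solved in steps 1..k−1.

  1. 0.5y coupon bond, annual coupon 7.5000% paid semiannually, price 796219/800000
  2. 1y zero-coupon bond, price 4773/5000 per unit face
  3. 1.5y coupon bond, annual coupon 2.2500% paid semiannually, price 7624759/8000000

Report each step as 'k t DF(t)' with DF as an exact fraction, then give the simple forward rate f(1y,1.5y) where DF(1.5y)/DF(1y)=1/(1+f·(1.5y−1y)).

1 1/2 9593/10000
2 1 4773/5000
3 3/2 2303/2500
f(1y,1.5y) = ((4773/5000)/(2303/2500) − 1)/(1/2) = 167/2303 ≈ 7.2514%

step 1 [0.5y] bond c/2=3/80: DF=(796219/800000 − 3/80·(0))/(1+3/80) = 9593/10000 ≈ 0.959300
step 2 [1y] zero: DF = P = 4773/5000 ≈ 0.954600
step 3 [1.5y] bond c/2=9/800: DF=(7624759/8000000 − 9/800·(0.959300+0.954600))/(1+9/800) = 2303/2500 ≈ 0.921200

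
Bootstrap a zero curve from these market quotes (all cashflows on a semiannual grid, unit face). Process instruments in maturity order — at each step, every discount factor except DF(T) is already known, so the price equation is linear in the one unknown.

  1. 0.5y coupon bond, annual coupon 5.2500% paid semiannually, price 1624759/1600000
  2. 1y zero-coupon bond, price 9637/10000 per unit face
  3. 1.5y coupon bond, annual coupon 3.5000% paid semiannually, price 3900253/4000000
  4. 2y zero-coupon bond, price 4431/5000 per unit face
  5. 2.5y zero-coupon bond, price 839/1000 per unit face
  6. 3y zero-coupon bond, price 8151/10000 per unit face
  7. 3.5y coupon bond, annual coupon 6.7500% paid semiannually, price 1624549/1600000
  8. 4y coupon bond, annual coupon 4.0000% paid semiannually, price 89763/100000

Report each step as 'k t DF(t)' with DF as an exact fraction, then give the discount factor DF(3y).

step 1 [0.5y] bond c/2=21/800: DF=(1624759/1600000 − 21/800·(0))/(1+21/800) = 1979/2000 ≈ 0.989500
step 2 [1y] zero: DF = P = 9637/10000 ≈ 0.963700
step 3 [1.5y] bond c/2=7/400: DF=(3900253/4000000 − 7/400·(0.989500+0.963700))/(1+7/400) = 9247/10000 ≈ 0.924700
step 4 [2y] zero: DF = P = 4431/5000 ≈ 0.886200
step 5 [2.5y] zero: DF = P = 839/1000 ≈ 0.839000
step 6 [3y] zero: DF = P = 8151/10000 ≈ 0.815100
step 7 [3.5y] bond c/2=27/800: DF=(1624549/1600000 − 27/800·(0.989500+0.963700+0.924700+0.886200+0.839000+0.815100))/(1+27/800) = 8053/10000 ≈ 0.805300
step 8 [4y] bond c/2=1/50: DF=(89763/100000 − 1/50·(0.989500+0.963700+0.924700+0.886200+0.839000+0.815100+0.805300))/(1+1/50) = 379/500 ≈ 0.758000

1 1/2 1979/2000
2 1 9637/10000
3 3/2 9247/10000
4 2 4431/5000
5 5/2 839/1000
6 3 8151/10000
7 7/2 8053/10000
8 4 379/500
DF(3y) = 8151/10000 ≈ 0.815100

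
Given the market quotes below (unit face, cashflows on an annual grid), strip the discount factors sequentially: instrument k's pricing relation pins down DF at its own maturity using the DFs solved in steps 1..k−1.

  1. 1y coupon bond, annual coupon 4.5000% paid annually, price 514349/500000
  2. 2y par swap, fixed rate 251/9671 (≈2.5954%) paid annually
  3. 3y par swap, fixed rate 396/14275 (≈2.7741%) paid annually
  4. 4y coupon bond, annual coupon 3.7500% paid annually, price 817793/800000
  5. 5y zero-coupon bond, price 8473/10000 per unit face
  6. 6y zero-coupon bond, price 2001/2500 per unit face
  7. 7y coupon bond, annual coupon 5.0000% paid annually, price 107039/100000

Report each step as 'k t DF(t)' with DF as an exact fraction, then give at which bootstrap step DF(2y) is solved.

step 1 [1y] bond c/1=9/200: DF=(514349/500000 − 9/200·(0))/(1+9/200) = 2461/2500 ≈ 0.984400
step 2 [2y] swap r/1=251/9671: DF=(1 − 251/9671·(0.984400))/(1+251/9671) = 4749/5000 ≈ 0.949800
step 3 [3y] swap r/1=396/14275: DF=(1 − 396/14275·(0.984400+0.949800))/(1+396/14275) = 1151/1250 ≈ 0.920800
step 4 [4y] bond c/1=3/80: DF=(817793/800000 − 3/80·(0.984400+0.949800+0.920800))/(1+3/80) = 8821/10000 ≈ 0.882100
step 5 [5y] zero: DF = P = 8473/10000 ≈ 0.847300
step 6 [6y] zero: DF = P = 2001/2500 ≈ 0.800400
step 7 [7y] bond c/1=1/20: DF=(107039/100000 − 1/20·(0.984400+0.949800+0.920800+0.882100+0.847300+0.800400))/(1+1/20) = 763/1000 ≈ 0.763000

1 1 2461/2500
2 2 4749/5000
3 3 1151/1250
4 4 8821/10000
5 5 8473/10000
6 6 2001/2500
7 7 763/1000
DF(2y) is solved at step 2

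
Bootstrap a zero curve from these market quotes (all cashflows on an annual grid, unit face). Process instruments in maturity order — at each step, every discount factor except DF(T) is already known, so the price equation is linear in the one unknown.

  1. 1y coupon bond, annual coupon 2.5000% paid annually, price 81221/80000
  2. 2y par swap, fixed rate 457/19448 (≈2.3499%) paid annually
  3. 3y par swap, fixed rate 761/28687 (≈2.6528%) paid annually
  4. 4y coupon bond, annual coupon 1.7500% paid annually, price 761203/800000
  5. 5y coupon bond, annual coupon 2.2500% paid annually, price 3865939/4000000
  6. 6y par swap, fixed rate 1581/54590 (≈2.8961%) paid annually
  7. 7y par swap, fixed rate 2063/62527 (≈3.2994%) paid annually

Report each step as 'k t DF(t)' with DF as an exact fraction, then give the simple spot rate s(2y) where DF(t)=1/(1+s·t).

step 1 [1y] bond c/1=1/40: DF=(81221/80000 − 1/40·(0))/(1+1/40) = 1981/2000 ≈ 0.990500
step 2 [2y] swap r/1=457/19448: DF=(1 − 457/19448·(0.990500))/(1+457/19448) = 9543/10000 ≈ 0.954300
step 3 [3y] swap r/1=761/28687: DF=(1 − 761/28687·(0.990500+0.954300))/(1+761/28687) = 9239/10000 ≈ 0.923900
step 4 [4y] bond c/1=7/400: DF=(761203/800000 − 7/400·(0.990500+0.954300+0.923900))/(1+7/400) = 4429/5000 ≈ 0.885800
step 5 [5y] bond c/1=9/400: DF=(3865939/4000000 − 9/400·(0.990500+0.954300+0.923900+0.885800))/(1+9/400) = 4313/5000 ≈ 0.862600
step 6 [6y] swap r/1=1581/54590: DF=(1 − 1581/54590·(0.990500+0.954300+0.923900+0.885800+0.862600))/(1+1581/54590) = 8419/10000 ≈ 0.841900
step 7 [7y] swap r/1=2063/62527: DF=(1 − 2063/62527·(0.990500+0.954300+0.923900+0.885800+0.862600+0.841900))/(1+2063/62527) = 7937/10000 ≈ 0.793700

1 1 1981/2000
2 2 9543/10000
3 3 9239/10000
4 4 4429/5000
5 5 4313/5000
6 6 8419/10000
7 7 7937/10000
s(2y) = (1/(9543/10000) − 1)/(2) = 457/19086 ≈ 2.3944%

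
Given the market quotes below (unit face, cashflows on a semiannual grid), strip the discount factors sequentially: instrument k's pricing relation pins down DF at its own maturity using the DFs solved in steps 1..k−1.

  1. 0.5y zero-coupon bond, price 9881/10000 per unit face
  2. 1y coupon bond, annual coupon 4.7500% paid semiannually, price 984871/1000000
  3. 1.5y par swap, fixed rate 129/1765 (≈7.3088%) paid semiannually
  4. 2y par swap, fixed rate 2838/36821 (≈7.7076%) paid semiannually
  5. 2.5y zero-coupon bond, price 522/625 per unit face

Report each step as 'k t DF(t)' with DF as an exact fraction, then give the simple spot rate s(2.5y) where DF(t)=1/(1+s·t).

1 1/2 9881/10000
2 1 9391/10000
3 3/2 1121/1250
4 2 8581/10000
5 5/2 522/625
s(2.5y) = (1/(522/625) − 1)/(5/2) = 103/1305 ≈ 7.8927%

step 1 [0.5y] zero: DF = P = 9881/10000 ≈ 0.988100
step 2 [1y] bond c/2=19/800: DF=(984871/1000000 − 19/800·(0.988100))/(1+19/800) = 9391/10000 ≈ 0.939100
step 3 [1.5y] swap r/2=129/3530: DF=(1 − 129/3530·(0.988100+0.939100))/(1+129/3530) = 1121/1250 ≈ 0.896800
step 4 [2y] swap r/2=1419/36821: DF=(1 − 1419/36821·(0.988100+0.939100+0.896800))/(1+1419/36821) = 8581/10000 ≈ 0.858100
step 5 [2.5y] zero: DF = P = 522/625 ≈ 0.835200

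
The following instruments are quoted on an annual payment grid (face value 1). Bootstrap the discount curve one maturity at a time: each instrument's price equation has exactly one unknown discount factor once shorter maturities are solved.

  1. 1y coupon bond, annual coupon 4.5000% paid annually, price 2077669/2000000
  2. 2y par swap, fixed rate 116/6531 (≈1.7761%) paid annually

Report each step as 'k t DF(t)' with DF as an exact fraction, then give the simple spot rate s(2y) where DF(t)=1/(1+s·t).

1 1 9941/10000
2 2 2413/2500
s(2y) = (1/(2413/2500) − 1)/(2) = 87/4826 ≈ 1.8027%

step 1 [1y] bond c/1=9/200: DF=(2077669/2000000 − 9/200·(0))/(1+9/200) = 9941/10000 ≈ 0.994100
step 2 [2y] swap r/1=116/6531: DF=(1 − 116/6531·(0.994100))/(1+116/6531) = 2413/2500 ≈ 0.965200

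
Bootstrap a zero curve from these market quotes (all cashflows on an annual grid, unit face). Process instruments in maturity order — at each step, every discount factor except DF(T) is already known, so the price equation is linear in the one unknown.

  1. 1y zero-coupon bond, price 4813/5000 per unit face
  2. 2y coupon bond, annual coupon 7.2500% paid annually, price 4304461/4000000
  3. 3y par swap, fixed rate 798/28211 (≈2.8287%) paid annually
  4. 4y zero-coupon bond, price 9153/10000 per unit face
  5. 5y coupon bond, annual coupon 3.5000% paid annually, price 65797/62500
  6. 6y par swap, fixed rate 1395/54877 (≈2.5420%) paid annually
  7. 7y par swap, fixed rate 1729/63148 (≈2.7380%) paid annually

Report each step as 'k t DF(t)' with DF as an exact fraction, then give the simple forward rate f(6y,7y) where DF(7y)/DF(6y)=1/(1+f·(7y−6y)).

step 1 [1y] zero: DF = P = 4813/5000 ≈ 0.962600
step 2 [2y] bond c/1=29/400: DF=(4304461/4000000 − 29/400·(0.962600))/(1+29/400) = 9383/10000 ≈ 0.938300
step 3 [3y] swap r/1=798/28211: DF=(1 − 798/28211·(0.962600+0.938300))/(1+798/28211) = 4601/5000 ≈ 0.920200
step 4 [4y] zero: DF = P = 9153/10000 ≈ 0.915300
step 5 [5y] bond c/1=7/200: DF=(65797/62500 − 7/200·(0.962600+0.938300+0.920200+0.915300))/(1+7/200) = 2227/2500 ≈ 0.890800
step 6 [6y] swap r/1=1395/54877: DF=(1 − 1395/54877·(0.962600+0.938300+0.920200+0.915300+0.890800))/(1+1395/54877) = 1721/2000 ≈ 0.860500
step 7 [7y] swap r/1=1729/63148: DF=(1 − 1729/63148·(0.962600+0.938300+0.920200+0.915300+0.890800+0.860500))/(1+1729/63148) = 8271/10000 ≈ 0.827100

1 1 4813/5000
2 2 9383/10000
3 3 4601/5000
4 4 9153/10000
5 5 2227/2500
6 6 1721/2000
7 7 8271/10000
f(6y,7y) = ((1721/2000)/(8271/10000) − 1)/(1) = 334/8271 ≈ 4.0382%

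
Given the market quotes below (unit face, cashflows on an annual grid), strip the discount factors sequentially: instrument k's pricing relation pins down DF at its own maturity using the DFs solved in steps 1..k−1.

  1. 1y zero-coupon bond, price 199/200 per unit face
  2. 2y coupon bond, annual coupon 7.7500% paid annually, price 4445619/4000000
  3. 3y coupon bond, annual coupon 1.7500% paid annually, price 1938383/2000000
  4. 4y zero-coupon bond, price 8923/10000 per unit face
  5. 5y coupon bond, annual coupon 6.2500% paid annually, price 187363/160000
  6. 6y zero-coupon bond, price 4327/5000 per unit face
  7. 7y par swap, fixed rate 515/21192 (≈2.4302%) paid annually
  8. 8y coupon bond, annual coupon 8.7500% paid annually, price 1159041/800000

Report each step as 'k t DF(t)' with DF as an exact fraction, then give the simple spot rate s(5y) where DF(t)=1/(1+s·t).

step 1 [1y] zero: DF = P = 199/200 ≈ 0.995000
step 2 [2y] bond c/1=31/400: DF=(4445619/4000000 − 31/400·(0.995000))/(1+31/400) = 9599/10000 ≈ 0.959900
step 3 [3y] bond c/1=7/400: DF=(1938383/2000000 − 7/400·(0.995000+0.959900))/(1+7/400) = 9189/10000 ≈ 0.918900
step 4 [4y] zero: DF = P = 8923/10000 ≈ 0.892300
step 5 [5y] bond c/1=1/16: DF=(187363/160000 − 1/16·(0.995000+0.959900+0.918900+0.892300))/(1+1/16) = 4403/5000 ≈ 0.880600
step 6 [6y] zero: DF = P = 4327/5000 ≈ 0.865400
step 7 [7y] swap r/1=515/21192: DF=(1 − 515/21192·(0.995000+0.959900+0.918900+0.892300+0.880600+0.865400))/(1+515/21192) = 1691/2000 ≈ 0.845500
step 8 [8y] bond c/1=7/80: DF=(1159041/800000 − 7/80·(0.995000+0.959900+0.918900+0.892300+0.880600+0.865400+0.845500))/(1+7/80) = 8207/10000 ≈ 0.820700

1 1 199/200
2 2 9599/10000
3 3 9189/10000
4 4 8923/10000
5 5 4403/5000
6 6 4327/5000
7 7 1691/2000
8 8 8207/10000
s(5y) = (1/(4403/5000) − 1)/(5) = 597/22015 ≈ 2.7118%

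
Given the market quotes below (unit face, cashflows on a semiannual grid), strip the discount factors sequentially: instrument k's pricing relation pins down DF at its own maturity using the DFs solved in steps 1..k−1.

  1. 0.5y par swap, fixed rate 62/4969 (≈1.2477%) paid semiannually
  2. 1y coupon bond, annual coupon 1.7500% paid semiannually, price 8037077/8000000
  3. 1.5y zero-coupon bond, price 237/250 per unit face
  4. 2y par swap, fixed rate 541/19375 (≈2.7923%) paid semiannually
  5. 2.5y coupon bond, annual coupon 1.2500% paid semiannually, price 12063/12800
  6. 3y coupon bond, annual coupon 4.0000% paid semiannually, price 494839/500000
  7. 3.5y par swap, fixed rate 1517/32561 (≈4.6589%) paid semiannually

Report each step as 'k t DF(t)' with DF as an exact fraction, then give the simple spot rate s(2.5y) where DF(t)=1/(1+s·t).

step 1 [0.5y] swap r/2=31/4969: DF=(1 − 31/4969·(0))/(1+31/4969) = 4969/5000 ≈ 0.993800
step 2 [1y] bond c/2=7/800: DF=(8037077/8000000 − 7/800·(0.993800))/(1+7/800) = 9873/10000 ≈ 0.987300
step 3 [1.5y] zero: DF = P = 237/250 ≈ 0.948000
step 4 [2y] swap r/2=541/38750: DF=(1 − 541/38750·(0.993800+0.987300+0.948000))/(1+541/38750) = 9459/10000 ≈ 0.945900
step 5 [2.5y] bond c/2=1/160: DF=(12063/12800 − 1/160·(0.993800+0.987300+0.948000+0.945900))/(1+1/160) = 73/80 ≈ 0.912500
step 6 [3y] bond c/2=1/50: DF=(494839/500000 − 1/50·(0.993800+0.987300+0.948000+0.945900+0.912500))/(1+1/50) = 2191/2500 ≈ 0.876400
step 7 [3.5y] swap r/2=1517/65122: DF=(1 − 1517/65122·(0.993800+0.987300+0.948000+0.945900+0.912500+0.876400))/(1+1517/65122) = 8483/10000 ≈ 0.848300

1 1/2 4969/5000
2 1 9873/10000
3 3/2 237/250
4 2 9459/10000
5 5/2 73/80
6 3 2191/2500
7 7/2 8483/10000
s(2.5y) = (1/(73/80) − 1)/(5/2) = 14/365 ≈ 3.8356%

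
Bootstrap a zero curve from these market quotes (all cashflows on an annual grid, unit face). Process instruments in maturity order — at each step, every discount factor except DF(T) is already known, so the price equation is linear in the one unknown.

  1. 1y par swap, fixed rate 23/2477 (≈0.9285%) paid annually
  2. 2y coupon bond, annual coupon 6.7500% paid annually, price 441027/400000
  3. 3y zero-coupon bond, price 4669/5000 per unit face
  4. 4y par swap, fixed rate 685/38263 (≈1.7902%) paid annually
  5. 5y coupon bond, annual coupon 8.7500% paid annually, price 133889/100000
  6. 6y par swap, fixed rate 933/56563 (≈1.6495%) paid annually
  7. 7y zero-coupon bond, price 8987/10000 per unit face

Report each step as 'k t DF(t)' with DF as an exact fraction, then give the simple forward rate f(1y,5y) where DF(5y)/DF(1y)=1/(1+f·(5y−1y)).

step 1 [1y] swap r/1=23/2477: DF=(1 − 23/2477·(0))/(1+23/2477) = 2477/2500 ≈ 0.990800
step 2 [2y] bond c/1=27/400: DF=(441027/400000 − 27/400·(0.990800))/(1+27/400) = 4851/5000 ≈ 0.970200
step 3 [3y] zero: DF = P = 4669/5000 ≈ 0.933800
step 4 [4y] swap r/1=685/38263: DF=(1 − 685/38263·(0.990800+0.970200+0.933800))/(1+685/38263) = 1863/2000 ≈ 0.931500
step 5 [5y] bond c/1=7/80: DF=(133889/100000 − 7/80·(0.990800+0.970200+0.933800+0.931500))/(1+7/80) = 9233/10000 ≈ 0.923300
step 6 [6y] swap r/1=933/56563: DF=(1 − 933/56563·(0.990800+0.970200+0.933800+0.931500+0.923300))/(1+933/56563) = 9067/10000 ≈ 0.906700
step 7 [7y] zero: DF = P = 8987/10000 ≈ 0.898700

1 1 2477/2500
2 2 4851/5000
3 3 4669/5000
4 4 1863/2000
5 5 9233/10000
6 6 9067/10000
7 7 8987/10000
f(1y,5y) = ((2477/2500)/(9233/10000) − 1)/(4) = 675/36932 ≈ 1.8277%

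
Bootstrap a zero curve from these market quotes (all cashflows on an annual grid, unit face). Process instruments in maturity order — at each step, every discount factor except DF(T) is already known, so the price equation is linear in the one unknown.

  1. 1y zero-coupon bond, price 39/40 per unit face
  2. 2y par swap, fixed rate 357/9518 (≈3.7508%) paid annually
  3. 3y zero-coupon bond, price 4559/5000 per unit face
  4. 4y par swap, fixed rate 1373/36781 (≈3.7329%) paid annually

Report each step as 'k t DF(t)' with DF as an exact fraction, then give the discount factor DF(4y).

step 1 [1y] zero: DF = P = 39/40 ≈ 0.975000
step 2 [2y] swap r/1=357/9518: DF=(1 − 357/9518·(0.975000))/(1+357/9518) = 4643/5000 ≈ 0.928600
step 3 [3y] zero: DF = P = 4559/5000 ≈ 0.911800
step 4 [4y] swap r/1=1373/36781: DF=(1 − 1373/36781·(0.975000+0.928600+0.911800))/(1+1373/36781) = 8627/10000 ≈ 0.862700

1 1 39/40
2 2 4643/5000
3 3 4559/5000
4 4 8627/10000
DF(4y) = 8627/10000 ≈ 0.862700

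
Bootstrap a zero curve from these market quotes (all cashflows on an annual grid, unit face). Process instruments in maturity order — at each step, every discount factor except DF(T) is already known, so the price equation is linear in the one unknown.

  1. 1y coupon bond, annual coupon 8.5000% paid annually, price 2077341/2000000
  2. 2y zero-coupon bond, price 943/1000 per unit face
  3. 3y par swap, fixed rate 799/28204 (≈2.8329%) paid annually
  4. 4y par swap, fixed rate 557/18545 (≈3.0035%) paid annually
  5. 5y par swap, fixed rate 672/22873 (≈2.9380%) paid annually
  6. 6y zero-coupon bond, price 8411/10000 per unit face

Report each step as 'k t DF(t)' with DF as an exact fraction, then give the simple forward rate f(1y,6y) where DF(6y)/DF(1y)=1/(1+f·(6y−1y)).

step 1 [1y] bond c/1=17/200: DF=(2077341/2000000 − 17/200·(0))/(1+17/200) = 9573/10000 ≈ 0.957300
step 2 [2y] zero: DF = P = 943/1000 ≈ 0.943000
step 3 [3y] swap r/1=799/28204: DF=(1 − 799/28204·(0.957300+0.943000))/(1+799/28204) = 9201/10000 ≈ 0.920100
step 4 [4y] swap r/1=557/18545: DF=(1 − 557/18545·(0.957300+0.943000+0.920100))/(1+557/18545) = 4443/5000 ≈ 0.888600
step 5 [5y] swap r/1=672/22873: DF=(1 − 672/22873·(0.957300+0.943000+0.920100+0.888600))/(1+672/22873) = 541/625 ≈ 0.865600
step 6 [6y] zero: DF = P = 8411/10000 ≈ 0.841100

1 1 9573/10000
2 2 943/1000
3 3 9201/10000
4 4 4443/5000
5 5 541/625
6 6 8411/10000
f(1y,6y) = ((9573/10000)/(8411/10000) − 1)/(5) = 1162/42055 ≈ 2.7630%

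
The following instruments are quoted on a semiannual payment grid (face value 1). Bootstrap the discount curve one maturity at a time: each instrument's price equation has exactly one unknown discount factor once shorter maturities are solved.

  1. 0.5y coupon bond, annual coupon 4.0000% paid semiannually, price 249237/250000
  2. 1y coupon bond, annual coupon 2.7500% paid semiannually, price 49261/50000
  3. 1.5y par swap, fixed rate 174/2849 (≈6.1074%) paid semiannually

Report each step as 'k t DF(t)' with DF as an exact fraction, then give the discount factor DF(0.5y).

1 1/2 4887/5000
2 1 4793/5000
3 3/2 913/1000
DF(0.5y) = 4887/5000 ≈ 0.977400

step 1 [0.5y] bond c/2=1/50: DF=(249237/250000 − 1/50·(0))/(1+1/50) = 4887/5000 ≈ 0.977400
step 2 [1y] bond c/2=11/800: DF=(49261/50000 − 11/800·(0.977400))/(1+11/800) = 4793/5000 ≈ 0.958600
step 3 [1.5y] swap r/2=87/2849: DF=(1 − 87/2849·(0.977400+0.958600))/(1+87/2849) = 913/1000 ≈ 0.913000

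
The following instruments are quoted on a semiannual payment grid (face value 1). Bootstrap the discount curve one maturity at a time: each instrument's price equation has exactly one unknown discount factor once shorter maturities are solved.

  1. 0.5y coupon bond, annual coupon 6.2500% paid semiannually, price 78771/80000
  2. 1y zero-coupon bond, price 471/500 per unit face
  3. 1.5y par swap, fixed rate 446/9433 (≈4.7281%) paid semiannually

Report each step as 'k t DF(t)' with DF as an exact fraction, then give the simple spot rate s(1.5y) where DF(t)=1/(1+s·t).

step 1 [0.5y] bond c/2=1/32: DF=(78771/80000 − 1/32·(0))/(1+1/32) = 2387/2500 ≈ 0.954800
step 2 [1y] zero: DF = P = 471/500 ≈ 0.942000
step 3 [1.5y] swap r/2=223/9433: DF=(1 − 223/9433·(0.954800+0.942000))/(1+223/9433) = 9331/10000 ≈ 0.933100

1 1/2 2387/2500
2 1 471/500
3 3/2 9331/10000
s(1.5y) = (1/(9331/10000) − 1)/(3/2) = 446/9331 ≈ 4.7798%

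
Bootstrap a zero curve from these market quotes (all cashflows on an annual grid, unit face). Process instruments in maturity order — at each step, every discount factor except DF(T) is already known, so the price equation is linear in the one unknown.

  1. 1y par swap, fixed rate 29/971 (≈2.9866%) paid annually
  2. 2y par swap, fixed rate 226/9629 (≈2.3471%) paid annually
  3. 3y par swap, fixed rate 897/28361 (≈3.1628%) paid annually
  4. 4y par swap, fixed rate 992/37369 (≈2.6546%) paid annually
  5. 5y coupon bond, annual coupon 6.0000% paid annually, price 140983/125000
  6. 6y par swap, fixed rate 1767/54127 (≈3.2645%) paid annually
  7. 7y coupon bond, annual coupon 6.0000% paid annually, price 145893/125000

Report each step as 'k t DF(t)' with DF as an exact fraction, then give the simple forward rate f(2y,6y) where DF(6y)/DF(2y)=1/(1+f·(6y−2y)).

step 1 [1y] swap r/1=29/971: DF=(1 − 29/971·(0))/(1+29/971) = 971/1000 ≈ 0.971000
step 2 [2y] swap r/1=226/9629: DF=(1 − 226/9629·(0.971000))/(1+226/9629) = 2387/2500 ≈ 0.954800
step 3 [3y] swap r/1=897/28361: DF=(1 − 897/28361·(0.971000+0.954800))/(1+897/28361) = 9103/10000 ≈ 0.910300
step 4 [4y] swap r/1=992/37369: DF=(1 − 992/37369·(0.971000+0.954800+0.910300))/(1+992/37369) = 563/625 ≈ 0.900800
step 5 [5y] bond c/1=3/50: DF=(140983/125000 − 3/50·(0.971000+0.954800+0.910300+0.900800))/(1+3/50) = 341/400 ≈ 0.852500
step 6 [6y] swap r/1=1767/54127: DF=(1 − 1767/54127·(0.971000+0.954800+0.910300+0.900800+0.852500))/(1+1767/54127) = 8233/10000 ≈ 0.823300
step 7 [7y] bond c/1=3/50: DF=(145893/125000 − 3/50·(0.971000+0.954800+0.910300+0.900800+0.852500+0.823300))/(1+3/50) = 7947/10000 ≈ 0.794700

1 1 971/1000
2 2 2387/2500
3 3 9103/10000
4 4 563/625
5 5 341/400
6 6 8233/10000
7 7 7947/10000
f(2y,6y) = ((2387/2500)/(8233/10000) − 1)/(4) = 1315/32932 ≈ 3.9931%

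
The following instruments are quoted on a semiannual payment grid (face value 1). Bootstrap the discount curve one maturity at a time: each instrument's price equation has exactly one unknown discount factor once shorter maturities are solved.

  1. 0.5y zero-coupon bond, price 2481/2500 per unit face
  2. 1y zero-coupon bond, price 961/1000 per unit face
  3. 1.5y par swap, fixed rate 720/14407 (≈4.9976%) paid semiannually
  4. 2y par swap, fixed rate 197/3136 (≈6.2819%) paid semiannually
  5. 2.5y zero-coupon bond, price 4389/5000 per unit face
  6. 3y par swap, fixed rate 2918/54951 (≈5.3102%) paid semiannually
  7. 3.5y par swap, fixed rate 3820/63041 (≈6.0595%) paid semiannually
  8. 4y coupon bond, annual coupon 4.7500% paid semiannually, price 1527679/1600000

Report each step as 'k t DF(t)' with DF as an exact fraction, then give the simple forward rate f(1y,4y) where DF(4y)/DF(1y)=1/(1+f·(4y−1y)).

1 1/2 2481/2500
2 1 961/1000
3 3/2 116/125
4 2 4409/5000
5 5/2 4389/5000
6 3 8541/10000
7 7/2 809/1000
8 4 983/1250
f(1y,4y) = ((961/1000)/(983/1250) − 1)/(3) = 291/3932 ≈ 7.4008%

step 1 [0.5y] zero: DF = P = 2481/2500 ≈ 0.992400
step 2 [1y] zero: DF = P = 961/1000 ≈ 0.961000
step 3 [1.5y] swap r/2=360/14407: DF=(1 − 360/14407·(0.992400+0.961000))/(1+360/14407) = 116/125 ≈ 0.928000
step 4 [2y] swap r/2=197/6272: DF=(1 − 197/6272·(0.992400+0.961000+0.928000))/(1+197/6272) = 4409/5000 ≈ 0.881800
step 5 [2.5y] zero: DF = P = 4389/5000 ≈ 0.877800
step 6 [3y] swap r/2=1459/54951: DF=(1 − 1459/54951·(0.992400+0.961000+0.928000+0.881800+0.877800))/(1+1459/54951) = 8541/10000 ≈ 0.854100
step 7 [3.5y] swap r/2=1910/63041: DF=(1 − 1910/63041·(0.992400+0.961000+0.928000+0.881800+0.877800+0.854100))/(1+1910/63041) = 809/1000 ≈ 0.809000
step 8 [4y] bond c/2=19/800: DF=(1527679/1600000 − 19/800·(0.992400+0.961000+0.928000+0.881800+0.877800+0.854100+0.809000))/(1+19/800) = 983/1250 ≈ 0.786400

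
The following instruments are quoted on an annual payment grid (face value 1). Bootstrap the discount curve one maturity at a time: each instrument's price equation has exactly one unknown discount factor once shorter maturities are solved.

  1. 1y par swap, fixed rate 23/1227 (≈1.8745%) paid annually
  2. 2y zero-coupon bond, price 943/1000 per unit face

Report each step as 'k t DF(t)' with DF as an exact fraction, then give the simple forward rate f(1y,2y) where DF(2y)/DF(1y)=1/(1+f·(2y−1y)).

step 1 [1y] swap r/1=23/1227: DF=(1 − 23/1227·(0))/(1+23/1227) = 1227/1250 ≈ 0.981600
step 2 [2y] zero: DF = P = 943/1000 ≈ 0.943000

1 1 1227/1250
2 2 943/1000
f(1y,2y) = ((1227/1250)/(943/1000) − 1)/(1) = 193/4715 ≈ 4.0933%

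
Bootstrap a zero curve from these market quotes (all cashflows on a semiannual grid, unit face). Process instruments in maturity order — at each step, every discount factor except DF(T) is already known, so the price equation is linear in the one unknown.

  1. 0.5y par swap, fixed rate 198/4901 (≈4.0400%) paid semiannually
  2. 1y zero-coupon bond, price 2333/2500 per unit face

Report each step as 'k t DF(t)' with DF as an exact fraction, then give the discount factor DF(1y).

1 1/2 4901/5000
2 1 2333/2500
DF(1y) = 2333/2500 ≈ 0.933200

step 1 [0.5y] swap r/2=99/4901: DF=(1 − 99/4901·(0))/(1+99/4901) = 4901/5000 ≈ 0.980200
step 2 [1y] zero: DF = P = 2333/2500 ≈ 0.933200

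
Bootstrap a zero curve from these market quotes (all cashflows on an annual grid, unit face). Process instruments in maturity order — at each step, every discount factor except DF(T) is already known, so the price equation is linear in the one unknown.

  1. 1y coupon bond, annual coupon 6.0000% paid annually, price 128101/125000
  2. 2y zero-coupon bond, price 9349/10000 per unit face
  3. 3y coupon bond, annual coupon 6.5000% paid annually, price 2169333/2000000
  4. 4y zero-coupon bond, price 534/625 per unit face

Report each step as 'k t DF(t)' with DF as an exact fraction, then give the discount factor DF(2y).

step 1 [1y] bond c/1=3/50: DF=(128101/125000 − 3/50·(0))/(1+3/50) = 2417/2500 ≈ 0.966800
step 2 [2y] zero: DF = P = 9349/10000 ≈ 0.934900
step 3 [3y] bond c/1=13/200: DF=(2169333/2000000 − 13/200·(0.966800+0.934900))/(1+13/200) = 564/625 ≈ 0.902400
step 4 [4y] zero: DF = P = 534/625 ≈ 0.854400

1 1 2417/2500
2 2 9349/10000
3 3 564/625
4 4 534/625
DF(2y) = 9349/10000 ≈ 0.934900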